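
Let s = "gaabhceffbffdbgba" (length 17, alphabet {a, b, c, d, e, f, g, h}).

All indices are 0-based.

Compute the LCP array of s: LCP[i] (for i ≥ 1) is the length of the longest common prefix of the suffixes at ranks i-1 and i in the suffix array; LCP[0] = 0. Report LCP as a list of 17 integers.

rank | idx | suffix
   0 |  16 | a
   1 |   1 | aabhceffbffdbgba
   2 |   2 | abhceffbffdbgba
   3 |  15 | ba
   4 |   9 | bffdbgba
   5 |  13 | bgba
   6 |   3 | bhceffbffdbgba
   7 |   5 | ceffbffdbgba
   8 |  12 | dbgba
   9 |   6 | effbffdbgba
  10 |   8 | fbffdbgba
  11 |  11 | fdbgba
  12 |   7 | ffbffdbgba
  13 |  10 | ffdbgba
  14 |   0 | gaabhceffbffdbgba
  15 |  14 | gba
  16 |   4 | hceffbffdbgba

SA = [16, 1, 2, 15, 9, 13, 3, 5, 12, 6, 8, 11, 7, 10, 0, 14, 4]
[i] adj suffixes → lcp
  [1] 16/1 → 1 ('a')
  [2] 1/2 → 1 ('a')
  [3] 2/15 → 0 ('')
  [4] 15/9 → 1 ('b')
  [5] 9/13 → 1 ('b')
  [6] 13/3 → 1 ('b')
  [7] 3/5 → 0 ('')
  [8] 5/12 → 0 ('')
  [9] 12/6 → 0 ('')
  [10] 6/8 → 0 ('')
  [11] 8/11 → 1 ('f')
  [12] 11/7 → 1 ('f')
  [13] 7/10 → 2 ('ff')
  [14] 10/0 → 0 ('')
  [15] 0/14 → 1 ('g')
  [16] 14/4 → 0 ('')

[0, 1, 1, 0, 1, 1, 1, 0, 0, 0, 0, 1, 1, 2, 0, 1, 0]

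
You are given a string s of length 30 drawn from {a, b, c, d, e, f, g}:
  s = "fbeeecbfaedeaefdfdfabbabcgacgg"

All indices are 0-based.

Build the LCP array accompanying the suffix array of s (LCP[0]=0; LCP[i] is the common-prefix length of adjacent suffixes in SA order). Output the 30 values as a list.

rank | idx | suffix
   0 |  19 | abbabcgacgg
   1 |  22 | abcgacgg
   2 |  26 | acgg
   3 |   8 | aedeaefdfdfabbabcgacgg
   4 |  12 | aefdfdfabbabcgacgg
   5 |  21 | babcgacgg
   6 |  20 | bbabcgacgg
   7 |  23 | bcgacgg
   8 |   1 | beeecbfaedeaefdfdfabbabcgacgg
   9 |   6 | bfaedeaefdfdfabbabcgacgg
  10 |   5 | cbfaedeaefdfdfabbabcgacgg
  11 |  24 | cgacgg
  12 |  27 | cgg
  13 |  10 | deaefdfdfabbabcgacgg
  14 |  17 | dfabbabcgacgg
  15 |  15 | dfdfabbabcgacgg
  16 |  11 | eaefdfdfabbabcgacgg
  17 |   4 | ecbfaedeaefdfdfabbabcgacgg
  18 |   9 | edeaefdfdfabbabcgacgg
  19 |   3 | eecbfaedeaefdfdfabbabcgacgg
  20 |   2 | eeecbfaedeaefdfdfabbabcgacgg
  21 |  13 | efdfdfabbabcgacgg
  22 |  18 | fabbabcgacgg
  23 |   7 | faedeaefdfdfabbabcgacgg
  24 |   0 | fbeeecbfaedeaefdfdfabbabcgacgg
  25 |  16 | fdfabbabcgacgg
  26 |  14 | fdfdfabbabcgacgg
  27 |  29 | g
  28 |  25 | gacgg
  29 |  28 | gg

SA = [19, 22, 26, 8, 12, 21, 20, 23, 1, 6, 5, 24, 27, 10, 17, 15, 11, 4, 9, 3, 2, 13, 18, 7, 0, 16, 14, 29, 25, 28]
[i] adj suffixes → lcp
  [1] 19/22 → 2 ('ab')
  [2] 22/26 → 1 ('a')
  [3] 26/8 → 1 ('a')
  [4] 8/12 → 2 ('ae')
  [5] 12/21 → 0 ('')
  [6] 21/20 → 1 ('b')
  [7] 20/23 → 1 ('b')
  [8] 23/1 → 1 ('b')
  [9] 1/6 → 1 ('b')
  [10] 6/5 → 0 ('')
  [11] 5/24 → 1 ('c')
  [12] 24/27 → 2 ('cg')
  [13] 27/10 → 0 ('')
  [14] 10/17 → 1 ('d')
  [15] 17/15 → 2 ('df')
  [16] 15/11 → 0 ('')
  [17] 11/4 → 1 ('e')
  [18] 4/9 → 1 ('e')
  [19] 9/3 → 1 ('e')
  [20] 3/2 → 2 ('ee')
  [21] 2/13 → 1 ('e')
  [22] 13/18 → 0 ('')
  [23] 18/7 → 2 ('fa')
  [24] 7/0 → 1 ('f')
  [25] 0/16 → 1 ('f')
  [26] 16/14 → 3 ('fdf')
  [27] 14/29 → 0 ('')
  [28] 29/25 → 1 ('g')
  [29] 25/28 → 1 ('g')

[0, 2, 1, 1, 2, 0, 1, 1, 1, 1, 0, 1, 2, 0, 1, 2, 0, 1, 1, 1, 2, 1, 0, 2, 1, 1, 3, 0, 1, 1]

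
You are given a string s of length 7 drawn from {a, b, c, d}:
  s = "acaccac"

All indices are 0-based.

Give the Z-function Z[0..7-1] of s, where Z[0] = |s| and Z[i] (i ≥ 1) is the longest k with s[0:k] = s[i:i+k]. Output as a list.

[7, 0, 2, 0, 0, 2, 0]

Z[0]=7
i=1: fresh scan; Z[1]=0
i=2: fresh scan; Z[2]=2 scan→box=[2,4)
i=3: min(r-i=1, Z[1]=0)=0; Z[3]=0
i=4: fresh scan; Z[4]=0
i=5: fresh scan; Z[5]=2 scan→box=[5,7)
i=6: min(r-i=1, Z[1]=0)=0; Z[6]=0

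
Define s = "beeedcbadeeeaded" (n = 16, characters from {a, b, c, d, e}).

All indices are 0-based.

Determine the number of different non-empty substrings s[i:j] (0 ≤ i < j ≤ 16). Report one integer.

sorted suffixes:
  #0 SA[0]=12  'aded'
  #1 SA[1]=7  'adeeeaded'
  #2 SA[2]=6  'badeeeaded'
  #3 SA[3]=0  'beeedcbadeeeaded'
  #4 SA[4]=5  'cbadeeeaded'
  #5 SA[5]=15  'd'
  #6 SA[6]=4  'dcbadeeeaded'
  #7 SA[7]=13  'ded'
  #8 SA[8]=8  'deeeaded'
  #9 SA[9]=11  'eaded'
  #10 SA[10]=14  'ed'
  #11 SA[11]=3  'edcbadeeeaded'
  #12 SA[12]=10  'eeaded'
  #13 SA[13]=2  'eedcbadeeeaded'
  #14 SA[14]=9  'eeeaded'
  #15 SA[15]=1  'eeedcbadeeeaded'

SA = [12, 7, 6, 0, 5, 15, 4, 13, 8, 11, 14, 3, 10, 2, 9, 1]
rank  pair      lcp
   1  s[12:],s[7:]  3  'ade'
   2  s[7:],s[6:]  0  ''
   3  s[6:],s[0:]  1  'b'
   4  s[0:],s[5:]  0  ''
   5  s[5:],s[15:]  0  ''
   6  s[15:],s[4:]  1  'd'
   7  s[4:],s[13:]  1  'd'
   8  s[13:],s[8:]  2  'de'
   9  s[8:],s[11:]  0  ''
  10  s[11:],s[14:]  1  'e'
  11  s[14:],s[3:]  2  'ed'
  12  s[3:],s[10:]  1  'e'
  13  s[10:],s[2:]  2  'ee'
  14  s[2:],s[9:]  2  'ee'
  15  s[9:],s[1:]  3  'eee'

n(n+1)/2 = 16·17/2 = 136
Σ LCP = 0 + 3 + 0 + 1 + 0 + 0 + 1 + 1 + 2 + 0 + 1 + 2 + 1 + 2 + 2 + 3 = 19
distinct = 136 − 19 = 117

117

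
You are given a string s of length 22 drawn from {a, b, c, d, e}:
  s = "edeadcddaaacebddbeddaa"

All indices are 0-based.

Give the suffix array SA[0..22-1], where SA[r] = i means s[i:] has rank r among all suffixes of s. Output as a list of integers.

[21, 20, 8, 9, 10, 3, 13, 16, 5, 11, 19, 7, 15, 4, 18, 6, 14, 1, 2, 12, 17, 0]

rank→(start, suffix):
  0 → (21, 'a')
  1 → (20, 'aa')
  2 → (8, 'aaacebddbeddaa')
  3 → (9, 'aacebddbeddaa')
  4 → (10, 'acebddbeddaa')
  5 → (3, 'adcddaaacebddbeddaa')
  6 → (13, 'bddbeddaa')
  7 → (16, 'beddaa')
  8 → (5, 'cddaaacebddbeddaa')
  9 → (11, 'cebddbeddaa')
  10 → (19, 'daa')
  11 → (7, 'daaacebddbeddaa')
  12 → (15, 'dbeddaa')
  13 → (4, 'dcddaaacebddbeddaa')
  14 → (18, 'ddaa')
  15 → (6, 'ddaaacebddbeddaa')
  16 → (14, 'ddbeddaa')
  17 → (1, 'deadcddaaacebddbeddaa')
  18 → (2, 'eadcddaaacebddbeddaa')
  19 → (12, 'ebddbeddaa')
  20 → (17, 'eddaa')
  21 → (0, 'edeadcddaaacebddbeddaa')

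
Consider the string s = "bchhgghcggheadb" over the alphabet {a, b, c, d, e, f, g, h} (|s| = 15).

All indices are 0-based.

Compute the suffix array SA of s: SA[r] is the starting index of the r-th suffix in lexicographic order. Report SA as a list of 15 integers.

[12, 14, 0, 7, 1, 13, 11, 4, 8, 5, 9, 6, 10, 3, 2]

rank | idx | suffix
   0 |  12 | adb
   1 |  14 | b
   2 |   0 | bchhgghcggheadb
   3 |   7 | cggheadb
   4 |   1 | chhgghcggheadb
   5 |  13 | db
   6 |  11 | eadb
   7 |   4 | gghcggheadb
   8 |   8 | ggheadb
   9 |   5 | ghcggheadb
  10 |   9 | gheadb
  11 |   6 | hcggheadb
  12 |  10 | headb
  13 |   3 | hgghcggheadb
  14 |   2 | hhgghcggheadb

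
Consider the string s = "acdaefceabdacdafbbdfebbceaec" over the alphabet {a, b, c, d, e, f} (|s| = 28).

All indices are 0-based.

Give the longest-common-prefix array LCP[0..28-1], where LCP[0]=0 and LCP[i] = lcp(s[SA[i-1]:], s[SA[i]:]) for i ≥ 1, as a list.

rank | idx | suffix
   0 |   8 | abdacdafbbdfebbceaec
   1 |   0 | acdaefceabdacdafbbdfebbceaec
   2 |  11 | acdafbbdfebbceaec
   3 |  25 | aec
   4 |   3 | aefceabdacdafbbdfebbceaec
   5 |  14 | afbbdfebbceaec
   6 |  21 | bbceaec
   7 |  16 | bbdfebbceaec
   8 |  22 | bceaec
   9 |   9 | bdacdafbbdfebbceaec
  10 |  17 | bdfebbceaec
  11 |  27 | c
  12 |   1 | cdaefceabdacdafbbdfebbceaec
  13 |  12 | cdafbbdfebbceaec
  14 |   6 | ceabdacdafbbdfebbceaec
  15 |  23 | ceaec
  16 |  10 | dacdafbbdfebbceaec
  17 |   2 | daefceabdacdafbbdfebbceaec
  18 |  13 | dafbbdfebbceaec
  19 |  18 | dfebbceaec
  20 |   7 | eabdacdafbbdfebbceaec
  21 |  24 | eaec
  22 |  20 | ebbceaec
  23 |  26 | ec
  24 |   4 | efceabdacdafbbdfebbceaec
  25 |  15 | fbbdfebbceaec
  26 |   5 | fceabdacdafbbdfebbceaec
  27 |  19 | febbceaec

SA = [8, 0, 11, 25, 3, 14, 21, 16, 22, 9, 17, 27, 1, 12, 6, 23, 10, 2, 13, 18, 7, 24, 20, 26, 4, 15, 5, 19]
rank  pair      lcp
   1  s[8:],s[0:]  1  'a'
   2  s[0:],s[11:]  4  'acda'
   3  s[11:],s[25:]  1  'a'
   4  s[25:],s[3:]  2  'ae'
   5  s[3:],s[14:]  1  'a'
   6  s[14:],s[21:]  0  ''
   7  s[21:],s[16:]  2  'bb'
   8  s[16:],s[22:]  1  'b'
   9  s[22:],s[9:]  1  'b'
  10  s[9:],s[17:]  2  'bd'
  11  s[17:],s[27:]  0  ''
  12  s[27:],s[1:]  1  'c'
  13  s[1:],s[12:]  3  'cda'
  14  s[12:],s[6:]  1  'c'
  15  s[6:],s[23:]  3  'cea'
  16  s[23:],s[10:]  0  ''
  17  s[10:],s[2:]  2  'da'
  18  s[2:],s[13:]  2  'da'
  19  s[13:],s[18:]  1  'd'
  20  s[18:],s[7:]  0  ''
  21  s[7:],s[24:]  2  'ea'
  22  s[24:],s[20:]  1  'e'
  23  s[20:],s[26:]  1  'e'
  24  s[26:],s[4:]  1  'e'
  25  s[4:],s[15:]  0  ''
  26  s[15:],s[5:]  1  'f'
  27  s[5:],s[19:]  1  'f'

[0, 1, 4, 1, 2, 1, 0, 2, 1, 1, 2, 0, 1, 3, 1, 3, 0, 2, 2, 1, 0, 2, 1, 1, 1, 0, 1, 1]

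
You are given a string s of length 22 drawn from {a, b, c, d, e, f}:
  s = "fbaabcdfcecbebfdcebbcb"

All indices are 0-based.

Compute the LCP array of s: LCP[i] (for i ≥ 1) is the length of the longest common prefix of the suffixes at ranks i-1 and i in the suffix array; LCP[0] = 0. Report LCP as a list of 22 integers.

[0, 1, 0, 1, 1, 1, 2, 1, 1, 0, 2, 1, 1, 2, 0, 1, 0, 2, 1, 0, 1, 1]

sorted suffixes:
  #0 SA[0]=2  'aabcdfcecbebfdcebbcb'
  #1 SA[1]=3  'abcdfcecbebfdcebbcb'
  #2 SA[2]=21  'b'
  #3 SA[3]=1  'baabcdfcecbebfdcebbcb'
  #4 SA[4]=18  'bbcb'
  #5 SA[5]=19  'bcb'
  #6 SA[6]=4  'bcdfcecbebfdcebbcb'
  #7 SA[7]=11  'bebfdcebbcb'
  #8 SA[8]=13  'bfdcebbcb'
  #9 SA[9]=20  'cb'
  #10 SA[10]=10  'cbebfdcebbcb'
  #11 SA[11]=5  'cdfcecbebfdcebbcb'
  #12 SA[12]=16  'cebbcb'
  #13 SA[13]=8  'cecbebfdcebbcb'
  #14 SA[14]=15  'dcebbcb'
  #15 SA[15]=6  'dfcecbebfdcebbcb'
  #16 SA[16]=17  'ebbcb'
  #17 SA[17]=12  'ebfdcebbcb'
  #18 SA[18]=9  'ecbebfdcebbcb'
  #19 SA[19]=0  'fbaabcdfcecbebfdcebbcb'
  #20 SA[20]=7  'fcecbebfdcebbcb'
  #21 SA[21]=14  'fdcebbcb'

SA = [2, 3, 21, 1, 18, 19, 4, 11, 13, 20, 10, 5, 16, 8, 15, 6, 17, 12, 9, 0, 7, 14]
rank  pair      lcp
   1  s[2:],s[3:]  1  'a'
   2  s[3:],s[21:]  0  ''
   3  s[21:],s[1:]  1  'b'
   4  s[1:],s[18:]  1  'b'
   5  s[18:],s[19:]  1  'b'
   6  s[19:],s[4:]  2  'bc'
   7  s[4:],s[11:]  1  'b'
   8  s[11:],s[13:]  1  'b'
   9  s[13:],s[20:]  0  ''
  10  s[20:],s[10:]  2  'cb'
  11  s[10:],s[5:]  1  'c'
  12  s[5:],s[16:]  1  'c'
  13  s[16:],s[8:]  2  'ce'
  14  s[8:],s[15:]  0  ''
  15  s[15:],s[6:]  1  'd'
  16  s[6:],s[17:]  0  ''
  17  s[17:],s[12:]  2  'eb'
  18  s[12:],s[9:]  1  'e'
  19  s[9:],s[0:]  0  ''
  20  s[0:],s[7:]  1  'f'
  21  s[7:],s[14:]  1  'f'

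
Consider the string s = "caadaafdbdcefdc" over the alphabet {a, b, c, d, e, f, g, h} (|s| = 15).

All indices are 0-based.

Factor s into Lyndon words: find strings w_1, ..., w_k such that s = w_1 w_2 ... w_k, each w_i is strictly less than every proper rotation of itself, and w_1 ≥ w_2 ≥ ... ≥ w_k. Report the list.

["c", "aadaafdbdcefdc"]

emit factor 1: 'c' (i=0, period=1)
emit factor 2: 'aadaafdbdcefdc' (i=1, period=14)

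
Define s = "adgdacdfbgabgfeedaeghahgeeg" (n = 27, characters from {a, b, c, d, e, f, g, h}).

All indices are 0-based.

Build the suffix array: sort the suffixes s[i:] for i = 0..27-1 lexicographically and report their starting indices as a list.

sorted suffixes:
  #0 SA[0]=10  'abgfeedaeghahgeeg'
  #1 SA[1]=4  'acdfbgabgfeedaeghahgeeg'
  #2 SA[2]=0  'adgdacdfbgabgfeedaeghahgeeg'
  #3 SA[3]=17  'aeghahgeeg'
  #4 SA[4]=21  'ahgeeg'
  #5 SA[5]=8  'bgabgfeedaeghahgeeg'
  #6 SA[6]=11  'bgfeedaeghahgeeg'
  #7 SA[7]=5  'cdfbgabgfeedaeghahgeeg'
  #8 SA[8]=3  'dacdfbgabgfeedaeghahgeeg'
  #9 SA[9]=16  'daeghahgeeg'
  #10 SA[10]=6  'dfbgabgfeedaeghahgeeg'
  #11 SA[11]=1  'dgdacdfbgabgfeedaeghahgeeg'
  #12 SA[12]=15  'edaeghahgeeg'
  #13 SA[13]=14  'eedaeghahgeeg'
  #14 SA[14]=24  'eeg'
  #15 SA[15]=25  'eg'
  #16 SA[16]=18  'eghahgeeg'
  #17 SA[17]=7  'fbgabgfeedaeghahgeeg'
  #18 SA[18]=13  'feedaeghahgeeg'
  #19 SA[19]=26  'g'
  #20 SA[20]=9  'gabgfeedaeghahgeeg'
  #21 SA[21]=2  'gdacdfbgabgfeedaeghahgeeg'
  #22 SA[22]=23  'geeg'
  #23 SA[23]=12  'gfeedaeghahgeeg'
  #24 SA[24]=19  'ghahgeeg'
  #25 SA[25]=20  'hahgeeg'
  #26 SA[26]=22  'hgeeg'

[10, 4, 0, 17, 21, 8, 11, 5, 3, 16, 6, 1, 15, 14, 24, 25, 18, 7, 13, 26, 9, 2, 23, 12, 19, 20, 22]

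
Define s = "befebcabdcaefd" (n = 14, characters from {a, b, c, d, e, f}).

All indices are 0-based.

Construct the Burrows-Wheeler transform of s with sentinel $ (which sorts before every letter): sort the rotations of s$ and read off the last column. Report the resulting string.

dccea$bdfbfabee

rank  rotation         last
    0  $befebcabdcaefd  d
    1  abdcaefd$befebc  c
    2  aefd$befebcabdc  c
    3  bcabdcaefd$befe  e
    4  bdcaefd$befebca  a
    5  befebcabdcaefd$  $
    6  cabdcaefd$befeb  b
    7  caefd$befebcabd  d
    8  d$befebcabdcaef  f
    9  dcaefd$befebcab  b
   10  ebcabdcaefd$bef  f
   11  efd$befebcabdca  a
   12  efebcabdcaefd$b  b
   13  fd$befebcabdcae  e
   14  febcabdcaefd$be  e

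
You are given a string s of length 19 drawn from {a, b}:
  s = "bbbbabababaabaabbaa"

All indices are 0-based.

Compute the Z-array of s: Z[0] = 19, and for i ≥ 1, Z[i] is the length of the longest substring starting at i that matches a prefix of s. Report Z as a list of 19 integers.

Z[0]=19
i=1: outside box; Z[1]=3 scan→box=[1,4)
i=2: min(r-i=2, Z[1]=3)=2; Z[2]=2
i=3: min(r-i=1, Z[2]=2)=1; Z[3]=1
i=4: outside box; Z[4]=0
i=5: outside box; Z[5]=1 scan→box=[5,6)
i=6: outside box; Z[6]=0
i=7: outside box; Z[7]=1 scan→box=[7,8)
i=8: outside box; Z[8]=0
i=9: outside box; Z[9]=1 scan→box=[9,10)
i=10: outside box; Z[10]=0
i=11: outside box; Z[11]=0
i=12: outside box; Z[12]=1 scan→box=[12,13)
i=13: outside box; Z[13]=0
i=14: outside box; Z[14]=0
i=15: outside box; Z[15]=2 scan→box=[15,17)
i=16: min(r-i=1, Z[1]=3)=1; Z[16]=1
i=17: outside box; Z[17]=0
i=18: outside box; Z[18]=0

[19, 3, 2, 1, 0, 1, 0, 1, 0, 1, 0, 0, 1, 0, 0, 2, 1, 0, 0]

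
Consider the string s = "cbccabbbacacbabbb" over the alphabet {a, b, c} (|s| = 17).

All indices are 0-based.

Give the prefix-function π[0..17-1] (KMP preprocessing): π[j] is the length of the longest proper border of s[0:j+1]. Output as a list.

π[0] = 0
j=1 s[j]='b': π[1]=0 (border '')
j=2 s[j]='c': π[2]=1 (border 'c')
j=3 s[j]='c': k: 1→0; π[3]=1 (border 'c')
j=4 s[j]='a': k: 1→0; π[4]=0 (border '')
j=5 s[j]='b': π[5]=0 (border '')
j=6 s[j]='b': π[6]=0 (border '')
j=7 s[j]='b': π[7]=0 (border '')
j=8 s[j]='a': π[8]=0 (border '')
j=9 s[j]='c': π[9]=1 (border 'c')
j=10 s[j]='a': k: 1→0; π[10]=0 (border '')
j=11 s[j]='c': π[11]=1 (border 'c')
j=12 s[j]='b': π[12]=2 (border 'cb')
j=13 s[j]='a': k: 2→0; π[13]=0 (border '')
j=14 s[j]='b': π[14]=0 (border '')
j=15 s[j]='b': π[15]=0 (border '')
j=16 s[j]='b': π[16]=0 (border '')

[0, 0, 1, 1, 0, 0, 0, 0, 0, 1, 0, 1, 2, 0, 0, 0, 0]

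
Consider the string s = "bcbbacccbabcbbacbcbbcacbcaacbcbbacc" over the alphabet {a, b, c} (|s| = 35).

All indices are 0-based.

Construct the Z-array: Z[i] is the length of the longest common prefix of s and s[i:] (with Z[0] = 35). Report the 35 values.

Z[0]=35
i=1: fresh scan; Z[1]=0
i=2: fresh scan; Z[2]=1 grow→box=[2,3)
i=3: fresh scan; Z[3]=1 grow→box=[3,4)
i=4: fresh scan; Z[4]=0
i=5: fresh scan; Z[5]=0
i=6: fresh scan; Z[6]=0
i=7: fresh scan; Z[7]=0
i=8: fresh scan; Z[8]=1 grow→box=[8,9)
i=9: fresh scan; Z[9]=0
i=10: fresh scan; Z[10]=6 grow→box=[10,16)
i=11: min(r-i=5, Z[1]=0)=0; Z[11]=0
i=12: min(r-i=4, Z[2]=1)=1; Z[12]=1
i=13: min(r-i=3, Z[3]=1)=1; Z[13]=1
i=14: min(r-i=2, Z[4]=0)=0; Z[14]=0
i=15: min(r-i=1, Z[5]=0)=0; Z[15]=0
i=16: fresh scan; Z[16]=4 grow→box=[16,20)
i=17: min(r-i=3, Z[1]=0)=0; Z[17]=0
i=18: min(r-i=2, Z[2]=1)=1; Z[18]=1
i=19: min(r-i=1, Z[3]=1)=1; Z[19]=2 grow→box=[19,21)
i=20: min(r-i=1, Z[1]=0)=0; Z[20]=0
i=21: fresh scan; Z[21]=0
i=22: fresh scan; Z[22]=0
i=23: fresh scan; Z[23]=2 grow→box=[23,25)
i=24: min(r-i=1, Z[1]=0)=0; Z[24]=0
i=25: fresh scan; Z[25]=0
i=26: fresh scan; Z[26]=0
i=27: fresh scan; Z[27]=0
i=28: fresh scan; Z[28]=7 grow→box=[28,35)
i=29: min(r-i=6, Z[1]=0)=0; Z[29]=0
i=30: min(r-i=5, Z[2]=1)=1; Z[30]=1
i=31: min(r-i=4, Z[3]=1)=1; Z[31]=1
i=32: min(r-i=3, Z[4]=0)=0; Z[32]=0
i=33: min(r-i=2, Z[5]=0)=0; Z[33]=0
i=34: min(r-i=1, Z[6]=0)=0; Z[34]=0

[35, 0, 1, 1, 0, 0, 0, 0, 1, 0, 6, 0, 1, 1, 0, 0, 4, 0, 1, 2, 0, 0, 0, 2, 0, 0, 0, 0, 7, 0, 1, 1, 0, 0, 0]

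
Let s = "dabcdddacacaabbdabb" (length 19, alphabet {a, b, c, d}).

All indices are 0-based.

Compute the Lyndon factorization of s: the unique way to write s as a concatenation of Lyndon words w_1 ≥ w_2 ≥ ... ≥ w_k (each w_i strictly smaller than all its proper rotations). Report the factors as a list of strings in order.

["d", "abcdddacac", "aabbdabb"]

emit factor 1: 'd' (i=0, period=1)
emit factor 2: 'abcdddacac' (i=1, period=10)
emit factor 3: 'aabbdabb' (i=11, period=8)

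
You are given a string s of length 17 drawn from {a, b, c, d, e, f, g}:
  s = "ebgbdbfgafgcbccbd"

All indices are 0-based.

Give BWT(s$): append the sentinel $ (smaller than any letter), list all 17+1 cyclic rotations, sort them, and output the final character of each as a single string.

dgccgdegcbbb$bafbf

rank  rotation            last
    0  $ebgbdbfgafgcbccbd  d
    1  afgcbccbd$ebgbdbfg  g
    2  bccbd$ebgbdbfgafgc  c
    3  bd$ebgbdbfgafgcbcc  c
    4  bdbfgafgcbccbd$ebg  g
    5  bfgafgcbccbd$ebgbd  d
    6  bgbdbfgafgcbccbd$e  e
    7  cbccbd$ebgbdbfgafg  g
    8  cbd$ebgbdbfgafgcbc  c
    9  ccbd$ebgbdbfgafgcb  b
   10  d$ebgbdbfgafgcbccb  b
   11  dbfgafgcbccbd$ebgb  b
   12  ebgbdbfgafgcbccbd$  $
   13  fgafgcbccbd$ebgbdb  b
   14  fgcbccbd$ebgbdbfga  a
   15  gafgcbccbd$ebgbdbf  f
   16  gbdbfgafgcbccbd$eb  b
   17  gcbccbd$ebgbdbfgaf  f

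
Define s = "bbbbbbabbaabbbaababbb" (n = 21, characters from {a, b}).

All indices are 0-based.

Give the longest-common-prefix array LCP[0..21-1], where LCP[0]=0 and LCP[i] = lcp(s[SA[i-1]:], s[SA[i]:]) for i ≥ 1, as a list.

[0, 3, 1, 2, 3, 4, 0, 1, 4, 2, 4, 1, 2, 5, 3, 2, 3, 4, 3, 4, 5]

rank | idx | suffix
   0 |  14 | aababbb
   1 |   9 | aabbbaababbb
   2 |  15 | ababbb
   3 |   6 | abbaabbbaababbb
   4 |  17 | abbb
   5 |  10 | abbbaababbb
   6 |  20 | b
   7 |  13 | baababbb
   8 |   8 | baabbbaababbb
   9 |   5 | babbaabbbaababbb
  10 |  16 | babbb
  11 |  19 | bb
  12 |  12 | bbaababbb
  13 |   7 | bbaabbbaababbb
  14 |   4 | bbabbaabbbaababbb
  15 |  18 | bbb
  16 |  11 | bbbaababbb
  17 |   3 | bbbabbaabbbaababbb
  18 |   2 | bbbbabbaabbbaababbb
  19 |   1 | bbbbbabbaabbbaababbb
  20 |   0 | bbbbbbabbaabbbaababbb

SA = [14, 9, 15, 6, 17, 10, 20, 13, 8, 5, 16, 19, 12, 7, 4, 18, 11, 3, 2, 1, 0]
rank  pair      lcp
   1  s[14:],s[9:]  3  'aab'
   2  s[9:],s[15:]  1  'a'
   3  s[15:],s[6:]  2  'ab'
   4  s[6:],s[17:]  3  'abb'
   5  s[17:],s[10:]  4  'abbb'
   6  s[10:],s[20:]  0  ''
   7  s[20:],s[13:]  1  'b'
   8  s[13:],s[8:]  4  'baab'
   9  s[8:],s[5:]  2  'ba'
  10  s[5:],s[16:]  4  'babb'
  11  s[16:],s[19:]  1  'b'
  12  s[19:],s[12:]  2  'bb'
  13  s[12:],s[7:]  5  'bbaab'
  14  s[7:],s[4:]  3  'bba'
  15  s[4:],s[18:]  2  'bb'
  16  s[18:],s[11:]  3  'bbb'
  17  s[11:],s[3:]  4  'bbba'
  18  s[3:],s[2:]  3  'bbb'
  19  s[2:],s[1:]  4  'bbbb'
  20  s[1:],s[0:]  5  'bbbbb'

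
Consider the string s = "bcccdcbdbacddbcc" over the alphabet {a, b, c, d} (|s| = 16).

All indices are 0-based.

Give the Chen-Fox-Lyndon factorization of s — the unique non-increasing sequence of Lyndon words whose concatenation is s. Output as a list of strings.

["bcccdcbd", "b", "acddbcc"]

emit factor 1: 'bcccdcbd' (i=0, period=8)
emit factor 2: 'b' (i=8, period=1)
emit factor 3: 'acddbcc' (i=9, period=7)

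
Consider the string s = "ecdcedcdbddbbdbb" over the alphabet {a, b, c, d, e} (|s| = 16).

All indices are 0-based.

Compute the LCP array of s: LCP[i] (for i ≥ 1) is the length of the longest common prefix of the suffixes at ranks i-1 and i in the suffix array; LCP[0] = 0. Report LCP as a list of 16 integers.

sorted suffixes:
  #0 SA[0]=15  'b'
  #1 SA[1]=14  'bb'
  #2 SA[2]=11  'bbdbb'
  #3 SA[3]=12  'bdbb'
  #4 SA[4]=8  'bddbbdbb'
  #5 SA[5]=6  'cdbddbbdbb'
  #6 SA[6]=1  'cdcedcdbddbbdbb'
  #7 SA[7]=3  'cedcdbddbbdbb'
  #8 SA[8]=13  'dbb'
  #9 SA[9]=10  'dbbdbb'
  #10 SA[10]=7  'dbddbbdbb'
  #11 SA[11]=5  'dcdbddbbdbb'
  #12 SA[12]=2  'dcedcdbddbbdbb'
  #13 SA[13]=9  'ddbbdbb'
  #14 SA[14]=0  'ecdcedcdbddbbdbb'
  #15 SA[15]=4  'edcdbddbbdbb'

SA = [15, 14, 11, 12, 8, 6, 1, 3, 13, 10, 7, 5, 2, 9, 0, 4]
[i] adj suffixes → lcp
  [1] 15/14 → 1 ('b')
  [2] 14/11 → 2 ('bb')
  [3] 11/12 → 1 ('b')
  [4] 12/8 → 2 ('bd')
  [5] 8/6 → 0 ('')
  [6] 6/1 → 2 ('cd')
  [7] 1/3 → 1 ('c')
  [8] 3/13 → 0 ('')
  [9] 13/10 → 3 ('dbb')
  [10] 10/7 → 2 ('db')
  [11] 7/5 → 1 ('d')
  [12] 5/2 → 2 ('dc')
  [13] 2/9 → 1 ('d')
  [14] 9/0 → 0 ('')
  [15] 0/4 → 1 ('e')

[0, 1, 2, 1, 2, 0, 2, 1, 0, 3, 2, 1, 2, 1, 0, 1]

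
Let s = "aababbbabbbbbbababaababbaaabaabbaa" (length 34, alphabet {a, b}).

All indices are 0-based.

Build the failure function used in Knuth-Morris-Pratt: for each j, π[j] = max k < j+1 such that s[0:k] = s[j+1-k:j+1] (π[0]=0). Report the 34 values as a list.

π[0] = 0
j=1 s[j]='a': π[1]=1 (border 'a')
j=2 s[j]='b': k: 1→0; π[2]=0 (border '')
j=3 s[j]='a': π[3]=1 (border 'a')
j=4 s[j]='b': k: 1→0; π[4]=0 (border '')
j=5 s[j]='b': π[5]=0 (border '')
j=6 s[j]='b': π[6]=0 (border '')
j=7 s[j]='a': π[7]=1 (border 'a')
j=8 s[j]='b': k: 1→0; π[8]=0 (border '')
j=9 s[j]='b': π[9]=0 (border '')
j=10 s[j]='b': π[10]=0 (border '')
j=11 s[j]='b': π[11]=0 (border '')
j=12 s[j]='b': π[12]=0 (border '')
j=13 s[j]='b': π[13]=0 (border '')
j=14 s[j]='a': π[14]=1 (border 'a')
j=15 s[j]='b': k: 1→0; π[15]=0 (border '')
j=16 s[j]='a': π[16]=1 (border 'a')
j=17 s[j]='b': k: 1→0; π[17]=0 (border '')
j=18 s[j]='a': π[18]=1 (border 'a')
j=19 s[j]='a': π[19]=2 (border 'aa')
j=20 s[j]='b': π[20]=3 (border 'aab')
j=21 s[j]='a': π[21]=4 (border 'aaba')
j=22 s[j]='b': π[22]=5 (border 'aabab')
j=23 s[j]='b': π[23]=6 (border 'aababb')
j=24 s[j]='a': k: 6→0; π[24]=1 (border 'a')
j=25 s[j]='a': π[25]=2 (border 'aa')
j=26 s[j]='a': k: 2→1; π[26]=2 (border 'aa')
j=27 s[j]='b': π[27]=3 (border 'aab')
j=28 s[j]='a': π[28]=4 (border 'aaba')
j=29 s[j]='a': k: 4→1; π[29]=2 (border 'aa')
j=30 s[j]='b': π[30]=3 (border 'aab')
j=31 s[j]='b': k: 3→0; π[31]=0 (border '')
j=32 s[j]='a': π[32]=1 (border 'a')
j=33 s[j]='a': π[33]=2 (border 'aa')

[0, 1, 0, 1, 0, 0, 0, 1, 0, 0, 0, 0, 0, 0, 1, 0, 1, 0, 1, 2, 3, 4, 5, 6, 1, 2, 2, 3, 4, 2, 3, 0, 1, 2]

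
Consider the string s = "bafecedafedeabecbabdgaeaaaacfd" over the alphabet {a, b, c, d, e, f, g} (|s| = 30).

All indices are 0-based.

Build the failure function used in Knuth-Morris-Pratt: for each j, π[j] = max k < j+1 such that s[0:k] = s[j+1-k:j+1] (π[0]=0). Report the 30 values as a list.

π[0] = 0
j=1 s[j]='a': π[1]=0 (border '')
j=2 s[j]='f': π[2]=0 (border '')
j=3 s[j]='e': π[3]=0 (border '')
j=4 s[j]='c': π[4]=0 (border '')
j=5 s[j]='e': π[5]=0 (border '')
j=6 s[j]='d': π[6]=0 (border '')
j=7 s[j]='a': π[7]=0 (border '')
j=8 s[j]='f': π[8]=0 (border '')
j=9 s[j]='e': π[9]=0 (border '')
j=10 s[j]='d': π[10]=0 (border '')
j=11 s[j]='e': π[11]=0 (border '')
j=12 s[j]='a': π[12]=0 (border '')
j=13 s[j]='b': π[13]=1 (border 'b')
j=14 s[j]='e': k: 1→0; π[14]=0 (border '')
j=15 s[j]='c': π[15]=0 (border '')
j=16 s[j]='b': π[16]=1 (border 'b')
j=17 s[j]='a': π[17]=2 (border 'ba')
j=18 s[j]='b': k: 2→0; π[18]=1 (border 'b')
j=19 s[j]='d': k: 1→0; π[19]=0 (border '')
j=20 s[j]='g': π[20]=0 (border '')
j=21 s[j]='a': π[21]=0 (border '')
j=22 s[j]='e': π[22]=0 (border '')
j=23 s[j]='a': π[23]=0 (border '')
j=24 s[j]='a': π[24]=0 (border '')
j=25 s[j]='a': π[25]=0 (border '')
j=26 s[j]='a': π[26]=0 (border '')
j=27 s[j]='c': π[27]=0 (border '')
j=28 s[j]='f': π[28]=0 (border '')
j=29 s[j]='d': π[29]=0 (border '')

[0, 0, 0, 0, 0, 0, 0, 0, 0, 0, 0, 0, 0, 1, 0, 0, 1, 2, 1, 0, 0, 0, 0, 0, 0, 0, 0, 0, 0, 0]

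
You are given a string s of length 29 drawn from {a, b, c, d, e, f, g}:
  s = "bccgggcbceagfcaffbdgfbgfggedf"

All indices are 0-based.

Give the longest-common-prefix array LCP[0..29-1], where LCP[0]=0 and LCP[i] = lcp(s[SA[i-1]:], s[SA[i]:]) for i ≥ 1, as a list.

[0, 1, 0, 2, 1, 1, 0, 1, 1, 1, 1, 0, 1, 0, 1, 0, 1, 2, 1, 1, 1, 0, 1, 1, 2, 2, 1, 2, 2]

sorted suffixes:
  #0 SA[0]=14  'affbdgfbgfggedf'
  #1 SA[1]=10  'agfcaffbdgfbgfggedf'
  #2 SA[2]=0  'bccgggcbceagfcaffbdgfbgfggedf'
  #3 SA[3]=7  'bceagfcaffbdgfbgfggedf'
  #4 SA[4]=17  'bdgfbgfggedf'
  #5 SA[5]=21  'bgfggedf'
  #6 SA[6]=13  'caffbdgfbgfggedf'
  #7 SA[7]=6  'cbceagfcaffbdgfbgfggedf'
  #8 SA[8]=1  'ccgggcbceagfcaffbdgfbgfggedf'
  #9 SA[9]=8  'ceagfcaffbdgfbgfggedf'
  #10 SA[10]=2  'cgggcbceagfcaffbdgfbgfggedf'
  #11 SA[11]=27  'df'
  #12 SA[12]=18  'dgfbgfggedf'
  #13 SA[13]=9  'eagfcaffbdgfbgfggedf'
  #14 SA[14]=26  'edf'
  #15 SA[15]=28  'f'
  #16 SA[16]=16  'fbdgfbgfggedf'
  #17 SA[17]=20  'fbgfggedf'
  #18 SA[18]=12  'fcaffbdgfbgfggedf'
  #19 SA[19]=15  'ffbdgfbgfggedf'
  #20 SA[20]=23  'fggedf'
  #21 SA[21]=5  'gcbceagfcaffbdgfbgfggedf'
  #22 SA[22]=25  'gedf'
  #23 SA[23]=19  'gfbgfggedf'
  #24 SA[24]=11  'gfcaffbdgfbgfggedf'
  #25 SA[25]=22  'gfggedf'
  #26 SA[26]=4  'ggcbceagfcaffbdgfbgfggedf'
  #27 SA[27]=24  'ggedf'
  #28 SA[28]=3  'gggcbceagfcaffbdgfbgfggedf'

SA = [14, 10, 0, 7, 17, 21, 13, 6, 1, 8, 2, 27, 18, 9, 26, 28, 16, 20, 12, 15, 23, 5, 25, 19, 11, 22, 4, 24, 3]
rank  pair      lcp
   1  s[14:],s[10:]  1  'a'
   2  s[10:],s[0:]  0  ''
   3  s[0:],s[7:]  2  'bc'
   4  s[7:],s[17:]  1  'b'
   5  s[17:],s[21:]  1  'b'
   6  s[21:],s[13:]  0  ''
   7  s[13:],s[6:]  1  'c'
   8  s[6:],s[1:]  1  'c'
   9  s[1:],s[8:]  1  'c'
  10  s[8:],s[2:]  1  'c'
  11  s[2:],s[27:]  0  ''
  12  s[27:],s[18:]  1  'd'
  13  s[18:],s[9:]  0  ''
  14  s[9:],s[26:]  1  'e'
  15  s[26:],s[28:]  0  ''
  16  s[28:],s[16:]  1  'f'
  17  s[16:],s[20:]  2  'fb'
  18  s[20:],s[12:]  1  'f'
  19  s[12:],s[15:]  1  'f'
  20  s[15:],s[23:]  1  'f'
  21  s[23:],s[5:]  0  ''
  22  s[5:],s[25:]  1  'g'
  23  s[25:],s[19:]  1  'g'
  24  s[19:],s[11:]  2  'gf'
  25  s[11:],s[22:]  2  'gf'
  26  s[22:],s[4:]  1  'g'
  27  s[4:],s[24:]  2  'gg'
  28  s[24:],s[3:]  2  'gg'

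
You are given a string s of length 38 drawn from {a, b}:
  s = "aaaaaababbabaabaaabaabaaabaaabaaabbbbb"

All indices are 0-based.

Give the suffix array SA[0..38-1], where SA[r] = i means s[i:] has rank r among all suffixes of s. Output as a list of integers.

[0, 1, 2, 22, 26, 15, 3, 30, 19, 23, 12, 27, 16, 4, 31, 20, 24, 13, 28, 17, 10, 5, 7, 32, 37, 21, 25, 14, 29, 18, 11, 9, 6, 36, 8, 35, 34, 33]

rank→(start, suffix):
  0 → (0, 'aaaaaababbabaabaaabaabaaabaaabaaabbbbb')
  1 → (1, 'aaaaababbabaabaaabaabaaabaaabaaabbbbb')
  2 → (2, 'aaaababbabaabaaabaabaaabaaabaaabbbbb')
  3 → (22, 'aaabaaabaaabbbbb')
  4 → (26, 'aaabaaabbbbb')
  5 → (15, 'aaabaabaaabaaabaaabbbbb')
  6 → (3, 'aaababbabaabaaabaabaaabaaabaaabbbbb')
  7 → (30, 'aaabbbbb')
  8 → (19, 'aabaaabaaabaaabbbbb')
  9 → (23, 'aabaaabaaabbbbb')
  10 → (12, 'aabaaabaabaaabaaabaaabbbbb')
  11 → (27, 'aabaaabbbbb')
  12 → (16, 'aabaabaaabaaabaaabbbbb')
  13 → (4, 'aababbabaabaaabaabaaabaaabaaabbbbb')
  14 → (31, 'aabbbbb')
  15 → (20, 'abaaabaaabaaabbbbb')
  16 → (24, 'abaaabaaabbbbb')
  17 → (13, 'abaaabaabaaabaaabaaabbbbb')
  18 → (28, 'abaaabbbbb')
  19 → (17, 'abaabaaabaaabaaabbbbb')
  20 → (10, 'abaabaaabaabaaabaaabaaabbbbb')
  21 → (5, 'ababbabaabaaabaabaaabaaabaaabbbbb')
  22 → (7, 'abbabaabaaabaabaaabaaabaaabbbbb')
  23 → (32, 'abbbbb')
  24 → (37, 'b')
  25 → (21, 'baaabaaabaaabbbbb')
  26 → (25, 'baaabaaabbbbb')
  27 → (14, 'baaabaabaaabaaabaaabbbbb')
  28 → (29, 'baaabbbbb')
  29 → (18, 'baabaaabaaabaaabbbbb')
  30 → (11, 'baabaaabaabaaabaaabaaabbbbb')
  31 → (9, 'babaabaaabaabaaabaaabaaabbbbb')
  32 → (6, 'babbabaabaaabaabaaabaaabaaabbbbb')
  33 → (36, 'bb')
  34 → (8, 'bbabaabaaabaabaaabaaabaaabbbbb')
  35 → (35, 'bbb')
  36 → (34, 'bbbb')
  37 → (33, 'bbbbb')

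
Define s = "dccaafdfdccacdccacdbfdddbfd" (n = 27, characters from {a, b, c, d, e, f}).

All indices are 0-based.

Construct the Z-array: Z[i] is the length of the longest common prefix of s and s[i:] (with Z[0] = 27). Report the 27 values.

[27, 0, 0, 0, 0, 0, 1, 0, 4, 0, 0, 0, 0, 4, 0, 0, 0, 0, 1, 0, 0, 1, 1, 1, 0, 0, 1]

Z[0]=27
i=1: i≥r, start 0; Z[1]=0
i=2: i≥r, start 0; Z[2]=0
i=3: i≥r, start 0; Z[3]=0
i=4: i≥r, start 0; Z[4]=0
i=5: i≥r, start 0; Z[5]=0
i=6: i≥r, start 0; Z[6]=1 extend→box=[6,7)
i=7: i≥r, start 0; Z[7]=0
i=8: i≥r, start 0; Z[8]=4 extend→box=[8,12)
i=9: min(r-i=3, Z[1]=0)=0; Z[9]=0
i=10: min(r-i=2, Z[2]=0)=0; Z[10]=0
i=11: min(r-i=1, Z[3]=0)=0; Z[11]=0
i=12: i≥r, start 0; Z[12]=0
i=13: i≥r, start 0; Z[13]=4 extend→box=[13,17)
i=14: min(r-i=3, Z[1]=0)=0; Z[14]=0
i=15: min(r-i=2, Z[2]=0)=0; Z[15]=0
i=16: min(r-i=1, Z[3]=0)=0; Z[16]=0
i=17: i≥r, start 0; Z[17]=0
i=18: i≥r, start 0; Z[18]=1 extend→box=[18,19)
i=19: i≥r, start 0; Z[19]=0
i=20: i≥r, start 0; Z[20]=0
i=21: i≥r, start 0; Z[21]=1 extend→box=[21,22)
i=22: i≥r, start 0; Z[22]=1 extend→box=[22,23)
i=23: i≥r, start 0; Z[23]=1 extend→box=[23,24)
i=24: i≥r, start 0; Z[24]=0
i=25: i≥r, start 0; Z[25]=0
i=26: i≥r, start 0; Z[26]=1 extend→box=[26,27)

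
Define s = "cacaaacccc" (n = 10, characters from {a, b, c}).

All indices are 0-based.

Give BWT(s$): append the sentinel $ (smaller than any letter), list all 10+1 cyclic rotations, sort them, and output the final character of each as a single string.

ccacaca$cca

rank  rotation     last
    0  $cacaaacccc  c
    1  aaacccc$cac  c
    2  aacccc$caca  a
    3  acaaacccc$c  c
    4  acccc$cacaa  a
    5  c$cacaaaccc  c
    6  caaacccc$ca  a
    7  cacaaacccc$  $
    8  cc$cacaaacc  c
    9  ccc$cacaaac  c
   10  cccc$cacaaa  a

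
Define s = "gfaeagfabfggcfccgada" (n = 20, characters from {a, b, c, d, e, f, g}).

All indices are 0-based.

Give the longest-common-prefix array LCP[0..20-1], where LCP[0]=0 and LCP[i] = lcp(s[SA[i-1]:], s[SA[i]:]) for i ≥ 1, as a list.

[0, 1, 1, 1, 1, 0, 0, 1, 1, 0, 0, 0, 2, 1, 1, 0, 1, 1, 3, 1]

sorted suffixes:
  #0 SA[0]=19  'a'
  #1 SA[1]=7  'abfggcfccgada'
  #2 SA[2]=17  'ada'
  #3 SA[3]=2  'aeagfabfggcfccgada'
  #4 SA[4]=4  'agfabfggcfccgada'
  #5 SA[5]=8  'bfggcfccgada'
  #6 SA[6]=14  'ccgada'
  #7 SA[7]=12  'cfccgada'
  #8 SA[8]=15  'cgada'
  #9 SA[9]=18  'da'
  #10 SA[10]=3  'eagfabfggcfccgada'
  #11 SA[11]=6  'fabfggcfccgada'
  #12 SA[12]=1  'faeagfabfggcfccgada'
  #13 SA[13]=13  'fccgada'
  #14 SA[14]=9  'fggcfccgada'
  #15 SA[15]=16  'gada'
  #16 SA[16]=11  'gcfccgada'
  #17 SA[17]=5  'gfabfggcfccgada'
  #18 SA[18]=0  'gfaeagfabfggcfccgada'
  #19 SA[19]=10  'ggcfccgada'

SA = [19, 7, 17, 2, 4, 8, 14, 12, 15, 18, 3, 6, 1, 13, 9, 16, 11, 5, 0, 10]
rank  pair      lcp
   1  s[19:],s[7:]  1  'a'
   2  s[7:],s[17:]  1  'a'
   3  s[17:],s[2:]  1  'a'
   4  s[2:],s[4:]  1  'a'
   5  s[4:],s[8:]  0  ''
   6  s[8:],s[14:]  0  ''
   7  s[14:],s[12:]  1  'c'
   8  s[12:],s[15:]  1  'c'
   9  s[15:],s[18:]  0  ''
  10  s[18:],s[3:]  0  ''
  11  s[3:],s[6:]  0  ''
  12  s[6:],s[1:]  2  'fa'
  13  s[1:],s[13:]  1  'f'
  14  s[13:],s[9:]  1  'f'
  15  s[9:],s[16:]  0  ''
  16  s[16:],s[11:]  1  'g'
  17  s[11:],s[5:]  1  'g'
  18  s[5:],s[0:]  3  'gfa'
  19  s[0:],s[10:]  1  'g'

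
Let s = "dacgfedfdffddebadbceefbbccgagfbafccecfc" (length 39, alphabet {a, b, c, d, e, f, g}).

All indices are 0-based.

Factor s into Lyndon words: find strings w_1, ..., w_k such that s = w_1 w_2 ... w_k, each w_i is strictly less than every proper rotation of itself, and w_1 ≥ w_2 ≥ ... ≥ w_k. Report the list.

["d", "acgfedfdffddebadbceefbbccgagfbafccecfc"]

emit factor 1: 'd' (i=0, period=1)
emit factor 2: 'acgfedfdffddebadbceefbbccgagfbafccecfc' (i=1, period=38)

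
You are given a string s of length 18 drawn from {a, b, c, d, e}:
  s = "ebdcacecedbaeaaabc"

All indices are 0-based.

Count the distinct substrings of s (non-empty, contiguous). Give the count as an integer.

156

sorted suffixes:
  #0 SA[0]=13  'aaabc'
  #1 SA[1]=14  'aabc'
  #2 SA[2]=15  'abc'
  #3 SA[3]=4  'acecedbaeaaabc'
  #4 SA[4]=11  'aeaaabc'
  #5 SA[5]=10  'baeaaabc'
  #6 SA[6]=16  'bc'
  #7 SA[7]=1  'bdcacecedbaeaaabc'
  #8 SA[8]=17  'c'
  #9 SA[9]=3  'cacecedbaeaaabc'
  #10 SA[10]=5  'cecedbaeaaabc'
  #11 SA[11]=7  'cedbaeaaabc'
  #12 SA[12]=9  'dbaeaaabc'
  #13 SA[13]=2  'dcacecedbaeaaabc'
  #14 SA[14]=12  'eaaabc'
  #15 SA[15]=0  'ebdcacecedbaeaaabc'
  #16 SA[16]=6  'ecedbaeaaabc'
  #17 SA[17]=8  'edbaeaaabc'

SA = [13, 14, 15, 4, 11, 10, 16, 1, 17, 3, 5, 7, 9, 2, 12, 0, 6, 8]
[i] adj suffixes → lcp
  [1] 13/14 → 2 ('aa')
  [2] 14/15 → 1 ('a')
  [3] 15/4 → 1 ('a')
  [4] 4/11 → 1 ('a')
  [5] 11/10 → 0 ('')
  [6] 10/16 → 1 ('b')
  [7] 16/1 → 1 ('b')
  [8] 1/17 → 0 ('')
  [9] 17/3 → 1 ('c')
  [10] 3/5 → 1 ('c')
  [11] 5/7 → 2 ('ce')
  [12] 7/9 → 0 ('')
  [13] 9/2 → 1 ('d')
  [14] 2/12 → 0 ('')
  [15] 12/0 → 1 ('e')
  [16] 0/6 → 1 ('e')
  [17] 6/8 → 1 ('e')

n(n+1)/2 = 18·19/2 = 171
Σ LCP = 0 + 2 + 1 + 1 + 1 + 0 + 1 + 1 + 0 + 1 + 1 + 2 + 0 + 1 + 0 + 1 + 1 + 1 = 15
distinct = 171 − 15 = 156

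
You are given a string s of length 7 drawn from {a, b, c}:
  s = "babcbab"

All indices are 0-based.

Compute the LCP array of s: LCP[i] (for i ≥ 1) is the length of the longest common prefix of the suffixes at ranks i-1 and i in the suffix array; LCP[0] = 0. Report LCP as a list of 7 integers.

rank→(start, suffix):
  0 → (5, 'ab')
  1 → (1, 'abcbab')
  2 → (6, 'b')
  3 → (4, 'bab')
  4 → (0, 'babcbab')
  5 → (2, 'bcbab')
  6 → (3, 'cbab')

SA = [5, 1, 6, 4, 0, 2, 3]
rank  pair      lcp
   1  s[5:],s[1:]  2  'ab'
   2  s[1:],s[6:]  0  ''
   3  s[6:],s[4:]  1  'b'
   4  s[4:],s[0:]  3  'bab'
   5  s[0:],s[2:]  1  'b'
   6  s[2:],s[3:]  0  ''

[0, 2, 0, 1, 3, 1, 0]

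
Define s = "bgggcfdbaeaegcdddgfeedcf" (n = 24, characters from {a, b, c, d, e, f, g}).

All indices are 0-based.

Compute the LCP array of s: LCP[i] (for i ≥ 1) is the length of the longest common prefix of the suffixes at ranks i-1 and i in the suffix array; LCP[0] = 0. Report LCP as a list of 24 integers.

[0, 2, 0, 1, 0, 1, 2, 0, 1, 1, 2, 1, 0, 1, 1, 1, 0, 1, 1, 0, 2, 1, 1, 2]

sorted suffixes:
  #0 SA[0]=8  'aeaegcdddgfeedcf'
  #1 SA[1]=10  'aegcdddgfeedcf'
  #2 SA[2]=7  'baeaegcdddgfeedcf'
  #3 SA[3]=0  'bgggcfdbaeaegcdddgfeedcf'
  #4 SA[4]=13  'cdddgfeedcf'
  #5 SA[5]=22  'cf'
  #6 SA[6]=4  'cfdbaeaegcdddgfeedcf'
  #7 SA[7]=6  'dbaeaegcdddgfeedcf'
  #8 SA[8]=21  'dcf'
  #9 SA[9]=14  'dddgfeedcf'
  #10 SA[10]=15  'ddgfeedcf'
  #11 SA[11]=16  'dgfeedcf'
  #12 SA[12]=9  'eaegcdddgfeedcf'
  #13 SA[13]=20  'edcf'
  #14 SA[14]=19  'eedcf'
  #15 SA[15]=11  'egcdddgfeedcf'
  #16 SA[16]=23  'f'
  #17 SA[17]=5  'fdbaeaegcdddgfeedcf'
  #18 SA[18]=18  'feedcf'
  #19 SA[19]=12  'gcdddgfeedcf'
  #20 SA[20]=3  'gcfdbaeaegcdddgfeedcf'
  #21 SA[21]=17  'gfeedcf'
  #22 SA[22]=2  'ggcfdbaeaegcdddgfeedcf'
  #23 SA[23]=1  'gggcfdbaeaegcdddgfeedcf'

SA = [8, 10, 7, 0, 13, 22, 4, 6, 21, 14, 15, 16, 9, 20, 19, 11, 23, 5, 18, 12, 3, 17, 2, 1]
i: (SA[i-1],SA[i]) lcp shared
  1: (8,10) 2 'ae'
  2: (10,7) 0 ''
  3: (7,0) 1 'b'
  4: (0,13) 0 ''
  5: (13,22) 1 'c'
  6: (22,4) 2 'cf'
  7: (4,6) 0 ''
  8: (6,21) 1 'd'
  9: (21,14) 1 'd'
  10: (14,15) 2 'dd'
  11: (15,16) 1 'd'
  12: (16,9) 0 ''
  13: (9,20) 1 'e'
  14: (20,19) 1 'e'
  15: (19,11) 1 'e'
  16: (11,23) 0 ''
  17: (23,5) 1 'f'
  18: (5,18) 1 'f'
  19: (18,12) 0 ''
  20: (12,3) 2 'gc'
  21: (3,17) 1 'g'
  22: (17,2) 1 'g'
  23: (2,1) 2 'gg'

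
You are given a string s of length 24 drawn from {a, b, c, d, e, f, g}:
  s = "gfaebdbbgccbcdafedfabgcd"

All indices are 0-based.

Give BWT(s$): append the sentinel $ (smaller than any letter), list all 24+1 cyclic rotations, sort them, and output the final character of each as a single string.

dffddcebacggbccbeafdgabb$

rank  rotation                   last
    0  $gfaebdbbgccbcdafedfabgcd  d
    1  abgcd$gfaebdbbgccbcdafedf  f
    2  aebdbbgccbcdafedfabgcd$gf  f
    3  afedfabgcd$gfaebdbbgccbcd  d
    4  bbgccbcdafedfabgcd$gfaebd  d
    5  bcdafedfabgcd$gfaebdbbgcc  c
    6  bdbbgccbcdafedfabgcd$gfae  e
    7  bgccbcdafedfabgcd$gfaebdb  b
    8  bgcd$gfaebdbbgccbcdafedfa  a
    9  cbcdafedfabgcd$gfaebdbbgc  c
   10  ccbcdafedfabgcd$gfaebdbbg  g
   11  cd$gfaebdbbgccbcdafedfabg  g
   12  cdafedfabgcd$gfaebdbbgccb  b
   13  d$gfaebdbbgccbcdafedfabgc  c
   14  dafedfabgcd$gfaebdbbgccbc  c
   15  dbbgccbcdafedfabgcd$gfaeb  b
   16  dfabgcd$gfaebdbbgccbcdafe  e
   17  ebdbbgccbcdafedfabgcd$gfa  a
   18  edfabgcd$gfaebdbbgccbcdaf  f
   19  fabgcd$gfaebdbbgccbcdafed  d
   20  faebdbbgccbcdafedfabgcd$g  g
   21  fedfabgcd$gfaebdbbgccbcda  a
   22  gccbcdafedfabgcd$gfaebdbb  b
   23  gcd$gfaebdbbgccbcdafedfab  b
   24  gfaebdbbgccbcdafedfabgcd$  $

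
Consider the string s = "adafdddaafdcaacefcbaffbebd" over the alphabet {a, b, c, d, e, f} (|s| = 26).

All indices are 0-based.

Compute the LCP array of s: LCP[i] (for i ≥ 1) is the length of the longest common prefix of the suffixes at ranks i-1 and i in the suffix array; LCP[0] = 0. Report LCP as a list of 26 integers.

[0, 2, 1, 1, 1, 3, 2, 0, 1, 1, 0, 1, 1, 0, 1, 2, 1, 1, 2, 0, 1, 0, 1, 1, 2, 1]

rank | idx | suffix
   0 |  12 | aacefcbaffbebd
   1 |   7 | aafdcaacefcbaffbebd
   2 |  13 | acefcbaffbebd
   3 |   0 | adafdddaafdcaacefcbaffbebd
   4 |   8 | afdcaacefcbaffbebd
   5 |   2 | afdddaafdcaacefcbaffbebd
   6 |  19 | affbebd
   7 |  18 | baffbebd
   8 |  24 | bd
   9 |  22 | bebd
  10 |  11 | caacefcbaffbebd
  11 |  17 | cbaffbebd
  12 |  14 | cefcbaffbebd
  13 |  25 | d
  14 |   6 | daafdcaacefcbaffbebd
  15 |   1 | dafdddaafdcaacefcbaffbebd
  16 |  10 | dcaacefcbaffbebd
  17 |   5 | ddaafdcaacefcbaffbebd
  18 |   4 | dddaafdcaacefcbaffbebd
  19 |  23 | ebd
  20 |  15 | efcbaffbebd
  21 |  21 | fbebd
  22 |  16 | fcbaffbebd
  23 |   9 | fdcaacefcbaffbebd
  24 |   3 | fdddaafdcaacefcbaffbebd
  25 |  20 | ffbebd

SA = [12, 7, 13, 0, 8, 2, 19, 18, 24, 22, 11, 17, 14, 25, 6, 1, 10, 5, 4, 23, 15, 21, 16, 9, 3, 20]
i: (SA[i-1],SA[i]) lcp shared
  1: (12,7) 2 'aa'
  2: (7,13) 1 'a'
  3: (13,0) 1 'a'
  4: (0,8) 1 'a'
  5: (8,2) 3 'afd'
  6: (2,19) 2 'af'
  7: (19,18) 0 ''
  8: (18,24) 1 'b'
  9: (24,22) 1 'b'
  10: (22,11) 0 ''
  11: (11,17) 1 'c'
  12: (17,14) 1 'c'
  13: (14,25) 0 ''
  14: (25,6) 1 'd'
  15: (6,1) 2 'da'
  16: (1,10) 1 'd'
  17: (10,5) 1 'd'
  18: (5,4) 2 'dd'
  19: (4,23) 0 ''
  20: (23,15) 1 'e'
  21: (15,21) 0 ''
  22: (21,16) 1 'f'
  23: (16,9) 1 'f'
  24: (9,3) 2 'fd'
  25: (3,20) 1 'f'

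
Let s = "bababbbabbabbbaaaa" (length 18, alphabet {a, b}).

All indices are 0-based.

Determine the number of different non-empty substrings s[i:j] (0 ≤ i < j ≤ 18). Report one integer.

124

rank | idx | suffix
   0 |  17 | a
   1 |  16 | aa
   2 |  15 | aaa
   3 |  14 | aaaa
   4 |   1 | ababbbabbabbbaaaa
   5 |   7 | abbabbbaaaa
   6 |  10 | abbbaaaa
   7 |   3 | abbbabbabbbaaaa
   8 |  13 | baaaa
   9 |   0 | bababbbabbabbbaaaa
  10 |   6 | babbabbbaaaa
  11 |   9 | babbbaaaa
  12 |   2 | babbbabbabbbaaaa
  13 |  12 | bbaaaa
  14 |   5 | bbabbabbbaaaa
  15 |   8 | bbabbbaaaa
  16 |  11 | bbbaaaa
  17 |   4 | bbbabbabbbaaaa

SA = [17, 16, 15, 14, 1, 7, 10, 3, 13, 0, 6, 9, 2, 12, 5, 8, 11, 4]
rank  pair      lcp
   1  s[17:],s[16:]  1  'a'
   2  s[16:],s[15:]  2  'aa'
   3  s[15:],s[14:]  3  'aaa'
   4  s[14:],s[1:]  1  'a'
   5  s[1:],s[7:]  2  'ab'
   6  s[7:],s[10:]  3  'abb'
   7  s[10:],s[3:]  5  'abbba'
   8  s[3:],s[13:]  0  ''
   9  s[13:],s[0:]  2  'ba'
  10  s[0:],s[6:]  3  'bab'
  11  s[6:],s[9:]  4  'babb'
  12  s[9:],s[2:]  6  'babbba'
  13  s[2:],s[12:]  1  'b'
  14  s[12:],s[5:]  3  'bba'
  15  s[5:],s[8:]  5  'bbabb'
  16  s[8:],s[11:]  2  'bb'
  17  s[11:],s[4:]  4  'bbba'

n(n+1)/2 = 18·19/2 = 171
Σ LCP = 0 + 1 + 2 + 3 + 1 + 2 + 3 + 5 + 0 + 2 + 3 + 4 + 6 + 1 + 3 + 5 + 2 + 4 = 47
distinct = 171 − 47 = 124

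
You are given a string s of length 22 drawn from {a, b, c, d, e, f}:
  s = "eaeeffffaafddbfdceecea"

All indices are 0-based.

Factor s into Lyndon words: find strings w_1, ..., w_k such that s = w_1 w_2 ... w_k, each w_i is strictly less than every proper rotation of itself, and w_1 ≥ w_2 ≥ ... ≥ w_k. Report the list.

["e", "aeeffff", "aafddbfdceece", "a"]

emit factor 1: 'e' (i=0, period=1)
emit factor 2: 'aeeffff' (i=1, period=7)
emit factor 3: 'aafddbfdceece' (i=8, period=13)
emit factor 4: 'a' (i=21, period=1)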